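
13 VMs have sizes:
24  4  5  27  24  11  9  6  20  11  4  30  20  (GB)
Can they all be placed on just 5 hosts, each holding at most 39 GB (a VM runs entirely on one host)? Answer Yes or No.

Total = 195 GB; ⌈195/39⌉ = 5.
6 VMs each exceed half the capacity and cannot share a host, forcing at least 6 hosts.
At least 6 hosts are required, but only 5 are allowed.

No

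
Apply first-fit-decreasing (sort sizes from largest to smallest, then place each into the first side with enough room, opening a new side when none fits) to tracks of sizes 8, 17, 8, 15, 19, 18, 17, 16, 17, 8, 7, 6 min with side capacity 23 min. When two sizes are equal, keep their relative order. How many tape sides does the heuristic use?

Sorted descending: 19, 18, 17, 17, 17, 16, 15, 8, 8, 8, 7, 6.
  19 → side 1 (new)  [load 19/23]
  18 → side 2 (new)  [load 18/23]
  17 → side 3 (new)  [load 17/23]
  17 → side 4 (new)  [load 17/23]
  17 → side 5 (new)  [load 17/23]
  16 → side 6 (new)  [load 16/23]
  15 → side 7 (new)  [load 15/23]
  8 → side 7  [load 23/23]
  8 → side 8 (new)  [load 8/23]
  8 → side 8  [load 16/23]
  7 → side 6  [load 23/23]
  6 → side 3  [load 23/23]
8 tape sides opened.

8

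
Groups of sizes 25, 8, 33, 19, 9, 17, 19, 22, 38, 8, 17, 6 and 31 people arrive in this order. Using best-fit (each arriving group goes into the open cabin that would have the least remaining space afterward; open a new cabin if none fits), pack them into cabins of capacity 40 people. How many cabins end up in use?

  25 → cabin 1 (new)  [load 25/40]
  8 → cabin 1  [load 33/40]
  33 → cabin 2 (new)  [load 33/40]
  19 → cabin 3 (new)  [load 19/40]
  9 → cabin 3  [load 28/40]
  17 → cabin 4 (new)  [load 17/40]
  19 → cabin 4  [load 36/40]
  22 → cabin 5 (new)  [load 22/40]
  38 → cabin 6 (new)  [load 38/40]
  8 → cabin 3  [load 36/40]
  17 → cabin 5  [load 39/40]
  6 → cabin 1  [load 39/40]
  31 → cabin 7 (new)  [load 31/40]
7 cabins opened.

7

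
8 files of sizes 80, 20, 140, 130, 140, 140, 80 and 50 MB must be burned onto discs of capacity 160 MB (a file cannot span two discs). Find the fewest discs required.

Total = 140 + 140 + 140 + 130 + 80 + 80 + 50 + 20 = 780 MB.
Lower bound: ⌈780/160⌉ = 5 discs.
A packing using 6 discs:
  disc 1: 140 + 20 = 160
  disc 2: 140 = 140
  disc 3: 140 = 140
  disc 4: 130 = 130
  disc 5: 80 + 80 = 160
  disc 6: 50 = 50
No arrangement into 5 discs stays within capacity, so 6 is optimal.

6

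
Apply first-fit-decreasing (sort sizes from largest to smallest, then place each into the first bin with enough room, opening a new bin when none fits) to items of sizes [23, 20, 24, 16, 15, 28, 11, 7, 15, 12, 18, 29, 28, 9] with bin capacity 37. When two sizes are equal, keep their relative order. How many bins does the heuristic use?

8

Sorted descending: 29, 28, 28, 24, 23, 20, 18, 16, 15, 15, 12, 11, 9, 7.
  29 → bin 1 (new)  [load 29/37]
  28 → bin 2 (new)  [load 28/37]
  28 → bin 3 (new)  [load 28/37]
  24 → bin 4 (new)  [load 24/37]
  23 → bin 5 (new)  [load 23/37]
  20 → bin 6 (new)  [load 20/37]
  18 → bin 7 (new)  [load 18/37]
  16 → bin 6  [load 36/37]
  15 → bin 7  [load 33/37]
  15 → bin 8 (new)  [load 15/37]
  12 → bin 4  [load 36/37]
  11 → bin 5  [load 34/37]
  9 → bin 2  [load 37/37]
  7 → bin 1  [load 36/37]
8 bins opened.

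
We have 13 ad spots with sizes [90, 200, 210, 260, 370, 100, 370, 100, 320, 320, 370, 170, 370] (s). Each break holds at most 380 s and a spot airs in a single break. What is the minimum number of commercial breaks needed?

10

Total = 370 + 370 + 370 + 370 + 320 + 320 + 260 + 210 + 200 + 170 + 100 + 100 + 90 = 3250 s.
Lower bound: ⌈3250/380⌉ = 9 commercial breaks.
A packing using 10 commercial breaks:
  break 1: 370 = 370
  break 2: 370 = 370
  break 3: 370 = 370
  break 4: 370 = 370
  break 5: 320 = 320
  break 6: 320 = 320
  break 7: 260 + 100 = 360
  break 8: 210 + 170 = 380
  break 9: 200 + 100 = 300
  break 10: 90 = 90
No arrangement into 9 commercial breaks stays within capacity, so 10 is optimal.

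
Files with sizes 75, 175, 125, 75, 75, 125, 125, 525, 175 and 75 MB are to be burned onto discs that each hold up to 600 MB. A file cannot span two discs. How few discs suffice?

Total = 525 + 175 + 175 + 125 + 125 + 125 + 75 + 75 + 75 + 75 = 1550 MB.
Lower bound: ⌈1550/600⌉ = 3 discs.
A packing using 3 discs:
  disc 1: 525 + 75 = 600
  disc 2: 175 + 175 + 125 + 125 = 600
  disc 3: 125 + 75 + 75 + 75 = 350
This matches the lower bound, so 3 is optimal.

3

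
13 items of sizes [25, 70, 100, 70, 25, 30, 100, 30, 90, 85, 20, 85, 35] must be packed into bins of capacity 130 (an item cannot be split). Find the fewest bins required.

7

Total = 100 + 100 + 90 + 85 + 85 + 70 + 70 + 35 + 30 + 30 + 25 + 25 + 20 = 765.
Lower bound: ⌈765/130⌉ = 6 bins.
Also, 7 items each exceed 65, and no two of those can share a bin, so at least 7 bins are needed.
A packing using 7 bins:
  bin 1: 100 + 30 = 130
  bin 2: 100 + 30 = 130
  bin 3: 90 + 35 = 125
  bin 4: 85 + 25 + 20 = 130
  bin 5: 85 + 25 = 110
  bin 6: 70 = 70
  bin 7: 70 = 70
This matches the lower bound, so 7 is optimal.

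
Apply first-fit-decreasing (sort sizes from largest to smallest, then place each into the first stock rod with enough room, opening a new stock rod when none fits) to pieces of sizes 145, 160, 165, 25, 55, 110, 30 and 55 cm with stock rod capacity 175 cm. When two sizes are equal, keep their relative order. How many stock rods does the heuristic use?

5

Sorted descending: 165, 160, 145, 110, 55, 55, 30, 25.
  165 → stock rod 1 (new)  [load 165/175]
  160 → stock rod 2 (new)  [load 160/175]
  145 → stock rod 3 (new)  [load 145/175]
  110 → stock rod 4 (new)  [load 110/175]
  55 → stock rod 4  [load 165/175]
  55 → stock rod 5 (new)  [load 55/175]
  30 → stock rod 3  [load 175/175]
  25 → stock rod 5  [load 80/175]
5 stock rods opened.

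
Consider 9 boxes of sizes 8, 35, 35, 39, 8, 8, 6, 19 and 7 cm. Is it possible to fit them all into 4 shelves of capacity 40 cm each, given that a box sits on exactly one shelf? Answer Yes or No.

No

Total = 165 cm; ⌈165/40⌉ = 5.
At least 5 shelves are required, but only 4 are allowed.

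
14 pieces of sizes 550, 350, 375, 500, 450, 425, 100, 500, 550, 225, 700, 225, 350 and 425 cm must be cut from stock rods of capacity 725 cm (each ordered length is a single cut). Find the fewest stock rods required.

Total = 700 + 550 + 550 + 500 + 500 + 450 + 425 + 425 + 375 + 350 + 350 + 225 + 225 + 100 = 5725 cm.
Lower bound: ⌈5725/725⌉ = 8 stock rods.
Also, 9 pieces each exceed 725/2 cm, and no two of those can share a stock rod, so at least 9 stock rods are needed.
A packing using 10 stock rods:
  stock rod 1: 700 = 700
  stock rod 2: 550 + 100 = 650
  stock rod 3: 550 = 550
  stock rod 4: 500 + 225 = 725
  stock rod 5: 500 + 225 = 725
  stock rod 6: 450 = 450
  stock rod 7: 425 = 425
  stock rod 8: 425 = 425
  stock rod 9: 375 + 350 = 725
  stock rod 10: 350 = 350
No arrangement into 9 stock rods stays within capacity, so 10 is optimal.

10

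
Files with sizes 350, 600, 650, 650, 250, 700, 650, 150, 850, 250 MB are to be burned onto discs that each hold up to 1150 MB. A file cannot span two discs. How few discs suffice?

Total = 850 + 700 + 650 + 650 + 650 + 600 + 350 + 250 + 250 + 150 = 5100 MB.
Lower bound: ⌈5100/1150⌉ = 5 discs.
Also, 6 files each exceed 575 MB, and no two of those can share a disc, so at least 6 discs are needed.
A packing using 6 discs:
  disc 1: 850 + 250 = 1100
  disc 2: 700 + 350 = 1050
  disc 3: 650 + 250 + 150 = 1050
  disc 4: 650 = 650
  disc 5: 650 = 650
  disc 6: 600 = 600
This matches the lower bound, so 6 is optimal.

6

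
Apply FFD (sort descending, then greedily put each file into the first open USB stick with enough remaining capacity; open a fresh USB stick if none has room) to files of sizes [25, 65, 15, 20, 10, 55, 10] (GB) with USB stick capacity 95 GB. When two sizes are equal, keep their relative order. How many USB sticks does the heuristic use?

3

Sorted descending: 65, 55, 25, 20, 15, 10, 10.
  65 → USB stick 1 (new)  [load 65/95]
  55 → USB stick 2 (new)  [load 55/95]
  25 → USB stick 1  [load 90/95]
  20 → USB stick 2  [load 75/95]
  15 → USB stick 2  [load 90/95]
  10 → USB stick 3 (new)  [load 10/95]
  10 → USB stick 3  [load 20/95]
3 USB sticks opened.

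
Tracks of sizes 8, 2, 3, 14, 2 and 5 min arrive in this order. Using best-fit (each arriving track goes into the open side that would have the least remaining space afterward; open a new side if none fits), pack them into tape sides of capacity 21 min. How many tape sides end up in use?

2

  8 → side 1 (new)  [load 8/21]
  2 → side 1  [load 10/21]
  3 → side 1  [load 13/21]
  14 → side 2 (new)  [load 14/21]
  2 → side 2  [load 16/21]
  5 → side 2  [load 21/21]
2 tape sides opened.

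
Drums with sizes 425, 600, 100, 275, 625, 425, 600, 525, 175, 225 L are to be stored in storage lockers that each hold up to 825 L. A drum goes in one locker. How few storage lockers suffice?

Total = 625 + 600 + 600 + 525 + 425 + 425 + 275 + 225 + 175 + 100 = 3975 L.
Lower bound: ⌈3975/825⌉ = 5 storage lockers.
Also, 6 drums each exceed 825/2 L, and no two of those can share a locker, so at least 6 storage lockers are needed.
A packing using 6 storage lockers:
  locker 1: 625 + 175 = 800
  locker 2: 600 + 225 = 825
  locker 3: 600 + 100 = 700
  locker 4: 525 + 275 = 800
  locker 5: 425 = 425
  locker 6: 425 = 425
This matches the lower bound, so 6 is optimal.

6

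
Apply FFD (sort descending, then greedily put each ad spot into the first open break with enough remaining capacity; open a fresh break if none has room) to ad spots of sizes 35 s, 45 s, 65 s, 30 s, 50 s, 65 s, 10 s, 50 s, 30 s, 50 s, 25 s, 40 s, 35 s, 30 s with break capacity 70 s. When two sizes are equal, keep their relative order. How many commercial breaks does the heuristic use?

9

Sorted descending: 65, 65, 50, 50, 50, 45, 40, 35, 35, 30, 30, 30, 25, 10.
  65 → break 1 (new)  [load 65/70]
  65 → break 2 (new)  [load 65/70]
  50 → break 3 (new)  [load 50/70]
  50 → break 4 (new)  [load 50/70]
  50 → break 5 (new)  [load 50/70]
  45 → break 6 (new)  [load 45/70]
  40 → break 7 (new)  [load 40/70]
  35 → break 8 (new)  [load 35/70]
  35 → break 8  [load 70/70]
  30 → break 7  [load 70/70]
  30 → break 9 (new)  [load 30/70]
  30 → break 9  [load 60/70]
  25 → break 6  [load 70/70]
  10 → break 3  [load 60/70]
9 commercial breaks opened.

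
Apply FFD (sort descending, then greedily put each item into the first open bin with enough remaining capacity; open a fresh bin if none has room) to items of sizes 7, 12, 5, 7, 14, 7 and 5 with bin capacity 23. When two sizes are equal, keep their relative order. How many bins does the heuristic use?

Sorted descending: 14, 12, 7, 7, 7, 5, 5.
  14 → bin 1 (new)  [load 14/23]
  12 → bin 2 (new)  [load 12/23]
  7 → bin 1  [load 21/23]
  7 → bin 2  [load 19/23]
  7 → bin 3 (new)  [load 7/23]
  5 → bin 3  [load 12/23]
  5 → bin 3  [load 17/23]
3 bins opened.

3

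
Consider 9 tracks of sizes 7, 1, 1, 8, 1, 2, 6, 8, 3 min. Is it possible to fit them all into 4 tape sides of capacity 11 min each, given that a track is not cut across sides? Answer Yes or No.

Yes

A valid assignment using 4 tape sides:
  side 1: 8 + 3 = 11
  side 2: 8 + 2 + 1 = 11
  side 3: 7 + 1 + 1 = 9
  side 4: 6 = 6
Every load is within 11 min, so 4 tape sides suffice.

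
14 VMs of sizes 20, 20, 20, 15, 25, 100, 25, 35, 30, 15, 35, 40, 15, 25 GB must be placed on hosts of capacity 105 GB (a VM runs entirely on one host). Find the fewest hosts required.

Total = 100 + 40 + 35 + 35 + 30 + 25 + 25 + 25 + 20 + 20 + 20 + 15 + 15 + 15 = 420 GB.
Lower bound: ⌈420/105⌉ = 4 hosts.
A packing using 5 hosts:
  host 1: 100 = 100
  host 2: 40 + 35 + 30 = 105
  host 3: 35 + 25 + 25 + 20 = 105
  host 4: 25 + 20 + 20 + 15 + 15 = 95
  host 5: 15 = 15
No arrangement into 4 hosts stays within capacity, so 5 is optimal.

5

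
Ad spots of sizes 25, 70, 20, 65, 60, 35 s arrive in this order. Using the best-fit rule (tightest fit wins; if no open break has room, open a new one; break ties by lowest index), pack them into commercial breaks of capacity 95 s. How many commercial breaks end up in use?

3

  25 → break 1 (new)  [load 25/95]
  70 → break 1  [load 95/95]
  20 → break 2 (new)  [load 20/95]
  65 → break 2  [load 85/95]
  60 → break 3 (new)  [load 60/95]
  35 → break 3  [load 95/95]
3 commercial breaks opened.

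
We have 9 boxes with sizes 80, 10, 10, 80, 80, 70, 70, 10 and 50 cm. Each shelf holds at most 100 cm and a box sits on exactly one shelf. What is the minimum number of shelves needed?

Total = 80 + 80 + 80 + 70 + 70 + 50 + 10 + 10 + 10 = 460 cm.
Lower bound: ⌈460/100⌉ = 5 shelves.
A packing using 6 shelves:
  shelf 1: 80 + 10 + 10 = 100
  shelf 2: 80 + 10 = 90
  shelf 3: 80 = 80
  shelf 4: 70 = 70
  shelf 5: 70 = 70
  shelf 6: 50 = 50
No arrangement into 5 shelves stays within capacity, so 6 is optimal.

6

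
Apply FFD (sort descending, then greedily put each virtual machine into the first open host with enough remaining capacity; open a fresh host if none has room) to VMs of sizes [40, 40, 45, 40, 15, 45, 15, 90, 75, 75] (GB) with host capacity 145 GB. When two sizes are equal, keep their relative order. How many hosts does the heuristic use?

Sorted descending: 90, 75, 75, 45, 45, 40, 40, 40, 15, 15.
  90 → host 1 (new)  [load 90/145]
  75 → host 2 (new)  [load 75/145]
  75 → host 3 (new)  [load 75/145]
  45 → host 1  [load 135/145]
  45 → host 2  [load 120/145]
  40 → host 3  [load 115/145]
  40 → host 4 (new)  [load 40/145]
  40 → host 4  [load 80/145]
  15 → host 2  [load 135/145]
  15 → host 3  [load 130/145]
4 hosts opened.

4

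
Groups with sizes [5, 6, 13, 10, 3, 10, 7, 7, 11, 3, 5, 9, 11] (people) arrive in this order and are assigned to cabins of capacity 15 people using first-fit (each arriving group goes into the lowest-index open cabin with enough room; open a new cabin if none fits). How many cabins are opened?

  5 → cabin 1 (new)  [load 5/15]
  6 → cabin 1  [load 11/15]
  13 → cabin 2 (new)  [load 13/15]
  10 → cabin 3 (new)  [load 10/15]
  3 → cabin 1  [load 14/15]
  10 → cabin 4 (new)  [load 10/15]
  7 → cabin 5 (new)  [load 7/15]
  7 → cabin 5  [load 14/15]
  11 → cabin 6 (new)  [load 11/15]
  3 → cabin 3  [load 13/15]
  5 → cabin 4  [load 15/15]
  9 → cabin 7 (new)  [load 9/15]
  11 → cabin 8 (new)  [load 11/15]
8 cabins opened.

8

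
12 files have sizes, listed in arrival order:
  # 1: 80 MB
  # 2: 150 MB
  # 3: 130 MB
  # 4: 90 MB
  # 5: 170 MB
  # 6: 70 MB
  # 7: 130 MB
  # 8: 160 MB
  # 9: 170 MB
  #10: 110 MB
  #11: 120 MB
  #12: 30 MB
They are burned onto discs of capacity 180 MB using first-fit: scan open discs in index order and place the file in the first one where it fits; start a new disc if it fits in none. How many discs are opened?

  80 → disc 1 (new)  [load 80/180]
  150 → disc 2 (new)  [load 150/180]
  130 → disc 3 (new)  [load 130/180]
  90 → disc 1  [load 170/180]
  170 → disc 4 (new)  [load 170/180]
  70 → disc 5 (new)  [load 70/180]
  130 → disc 6 (new)  [load 130/180]
  160 → disc 7 (new)  [load 160/180]
  170 → disc 8 (new)  [load 170/180]
  110 → disc 5  [load 180/180]
  120 → disc 9 (new)  [load 120/180]
  30 → disc 2  [load 180/180]
9 discs opened.

9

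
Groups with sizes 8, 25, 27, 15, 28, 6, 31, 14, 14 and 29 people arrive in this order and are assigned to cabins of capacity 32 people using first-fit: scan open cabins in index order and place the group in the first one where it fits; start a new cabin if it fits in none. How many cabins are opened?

7

  8 → cabin 1 (new)  [load 8/32]
  25 → cabin 2 (new)  [load 25/32]
  27 → cabin 3 (new)  [load 27/32]
  15 → cabin 1  [load 23/32]
  28 → cabin 4 (new)  [load 28/32]
  6 → cabin 1  [load 29/32]
  31 → cabin 5 (new)  [load 31/32]
  14 → cabin 6 (new)  [load 14/32]
  14 → cabin 6  [load 28/32]
  29 → cabin 7 (new)  [load 29/32]
7 cabins opened.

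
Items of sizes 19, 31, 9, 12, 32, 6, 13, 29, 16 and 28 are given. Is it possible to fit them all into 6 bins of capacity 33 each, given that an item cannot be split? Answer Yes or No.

No

Total = 195; ⌈195/33⌉ = 6.
The bound of 6 does not rule out 6, but exhaustive search shows no assignment into 6 bins of capacity 33 exists — the minimum is 7.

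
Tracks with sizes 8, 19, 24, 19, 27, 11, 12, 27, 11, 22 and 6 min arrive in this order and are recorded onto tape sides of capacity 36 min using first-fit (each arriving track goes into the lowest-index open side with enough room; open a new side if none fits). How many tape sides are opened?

  8 → side 1 (new)  [load 8/36]
  19 → side 1  [load 27/36]
  24 → side 2 (new)  [load 24/36]
  19 → side 3 (new)  [load 19/36]
  27 → side 4 (new)  [load 27/36]
  11 → side 2  [load 35/36]
  12 → side 3  [load 31/36]
  27 → side 5 (new)  [load 27/36]
  11 → side 6 (new)  [load 11/36]
  22 → side 6  [load 33/36]
  6 → side 1  [load 33/36]
6 tape sides opened.

6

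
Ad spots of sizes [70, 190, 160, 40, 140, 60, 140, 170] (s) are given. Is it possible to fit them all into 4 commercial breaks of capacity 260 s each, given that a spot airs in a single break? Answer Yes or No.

Total = 970 s; ⌈970/260⌉ = 4.
5 ad spots each exceed half the capacity and cannot share a break, forcing at least 5 commercial breaks.
At least 5 commercial breaks are required, but only 4 are allowed.

No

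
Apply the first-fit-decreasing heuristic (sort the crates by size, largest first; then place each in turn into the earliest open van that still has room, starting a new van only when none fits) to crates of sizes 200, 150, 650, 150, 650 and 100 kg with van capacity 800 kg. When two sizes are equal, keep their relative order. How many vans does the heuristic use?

Sorted descending: 650, 650, 200, 150, 150, 100.
  650 → van 1 (new)  [load 650/800]
  650 → van 2 (new)  [load 650/800]
  200 → van 3 (new)  [load 200/800]
  150 → van 1  [load 800/800]
  150 → van 2  [load 800/800]
  100 → van 3  [load 300/800]
3 vans opened.

3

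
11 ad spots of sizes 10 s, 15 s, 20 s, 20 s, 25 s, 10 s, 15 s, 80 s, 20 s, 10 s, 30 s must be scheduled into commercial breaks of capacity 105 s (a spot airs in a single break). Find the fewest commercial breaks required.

Total = 80 + 30 + 25 + 20 + 20 + 20 + 15 + 15 + 10 + 10 + 10 = 255 s.
Lower bound: ⌈255/105⌉ = 3 commercial breaks.
A packing using 3 commercial breaks:
  break 1: 80 + 25 = 105
  break 2: 30 + 20 + 20 + 20 + 15 = 105
  break 3: 15 + 10 + 10 + 10 = 45
This matches the lower bound, so 3 is optimal.

3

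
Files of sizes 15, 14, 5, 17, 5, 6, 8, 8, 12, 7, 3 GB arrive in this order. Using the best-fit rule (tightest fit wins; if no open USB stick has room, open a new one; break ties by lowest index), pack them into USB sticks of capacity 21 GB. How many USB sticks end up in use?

  15 → USB stick 1 (new)  [load 15/21]
  14 → USB stick 2 (new)  [load 14/21]
  5 → USB stick 1  [load 20/21]
  17 → USB stick 3 (new)  [load 17/21]
  5 → USB stick 2  [load 19/21]
  6 → USB stick 4 (new)  [load 6/21]
  8 → USB stick 4  [load 14/21]
  8 → USB stick 5 (new)  [load 8/21]
  12 → USB stick 5  [load 20/21]
  7 → USB stick 4  [load 21/21]
  3 → USB stick 3  [load 20/21]
5 USB sticks opened.

5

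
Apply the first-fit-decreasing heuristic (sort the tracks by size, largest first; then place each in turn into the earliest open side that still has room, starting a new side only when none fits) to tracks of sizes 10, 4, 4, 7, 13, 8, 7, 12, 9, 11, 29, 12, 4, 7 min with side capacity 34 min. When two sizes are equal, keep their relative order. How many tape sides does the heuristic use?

Sorted descending: 29, 13, 12, 12, 11, 10, 9, 8, 7, 7, 7, 4, 4, 4.
  29 → side 1 (new)  [load 29/34]
  13 → side 2 (new)  [load 13/34]
  12 → side 2  [load 25/34]
  12 → side 3 (new)  [load 12/34]
  11 → side 3  [load 23/34]
  10 → side 3  [load 33/34]
  9 → side 2  [load 34/34]
  8 → side 4 (new)  [load 8/34]
  7 → side 4  [load 15/34]
  7 → side 4  [load 22/34]
  7 → side 4  [load 29/34]
  4 → side 1  [load 33/34]
  4 → side 4  [load 33/34]
  4 → side 5 (new)  [load 4/34]
5 tape sides opened.

5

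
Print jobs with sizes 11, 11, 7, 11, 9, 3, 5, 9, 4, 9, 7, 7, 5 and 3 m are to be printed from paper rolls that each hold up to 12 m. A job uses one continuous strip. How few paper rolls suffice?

9

Total = 11 + 11 + 11 + 9 + 9 + 9 + 7 + 7 + 7 + 5 + 5 + 4 + 3 + 3 = 101 m.
Lower bound: ⌈101/12⌉ = 9 paper rolls.
A packing using 9 paper rolls:
  roll 1: 11 = 11
  roll 2: 11 = 11
  roll 3: 11 = 11
  roll 4: 9 + 3 = 12
  roll 5: 9 + 3 = 12
  roll 6: 9 = 9
  roll 7: 7 + 5 = 12
  roll 8: 7 + 5 = 12
  roll 9: 7 + 4 = 11
This matches the lower bound, so 9 is optimal.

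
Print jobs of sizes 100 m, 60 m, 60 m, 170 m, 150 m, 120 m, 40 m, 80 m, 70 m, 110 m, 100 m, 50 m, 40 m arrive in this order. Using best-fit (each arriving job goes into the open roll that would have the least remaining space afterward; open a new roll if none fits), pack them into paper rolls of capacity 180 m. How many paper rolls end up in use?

  100 → roll 1 (new)  [load 100/180]
  60 → roll 1  [load 160/180]
  60 → roll 2 (new)  [load 60/180]
  170 → roll 3 (new)  [load 170/180]
  150 → roll 4 (new)  [load 150/180]
  120 → roll 2  [load 180/180]
  40 → roll 5 (new)  [load 40/180]
  80 → roll 5  [load 120/180]
  70 → roll 6 (new)  [load 70/180]
  110 → roll 6  [load 180/180]
  100 → roll 7 (new)  [load 100/180]
  50 → roll 5  [load 170/180]
  40 → roll 7  [load 140/180]
7 paper rolls opened.

7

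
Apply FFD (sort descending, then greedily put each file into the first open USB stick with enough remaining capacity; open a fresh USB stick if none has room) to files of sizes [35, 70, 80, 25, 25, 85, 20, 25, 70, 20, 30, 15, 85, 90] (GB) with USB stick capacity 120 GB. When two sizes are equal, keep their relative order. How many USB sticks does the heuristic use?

6

Sorted descending: 90, 85, 85, 80, 70, 70, 35, 30, 25, 25, 25, 20, 20, 15.
  90 → USB stick 1 (new)  [load 90/120]
  85 → USB stick 2 (new)  [load 85/120]
  85 → USB stick 3 (new)  [load 85/120]
  80 → USB stick 4 (new)  [load 80/120]
  70 → USB stick 5 (new)  [load 70/120]
  70 → USB stick 6 (new)  [load 70/120]
  35 → USB stick 2  [load 120/120]
  30 → USB stick 1  [load 120/120]
  25 → USB stick 3  [load 110/120]
  25 → USB stick 4  [load 105/120]
  25 → USB stick 5  [load 95/120]
  20 → USB stick 5  [load 115/120]
  20 → USB stick 6  [load 90/120]
  15 → USB stick 4  [load 120/120]
6 USB sticks opened.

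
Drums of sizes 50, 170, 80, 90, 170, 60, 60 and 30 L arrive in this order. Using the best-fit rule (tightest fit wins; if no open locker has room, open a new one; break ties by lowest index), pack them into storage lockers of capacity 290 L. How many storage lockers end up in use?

  50 → locker 1 (new)  [load 50/290]
  170 → locker 1  [load 220/290]
  80 → locker 2 (new)  [load 80/290]
  90 → locker 2  [load 170/290]
  170 → locker 3 (new)  [load 170/290]
  60 → locker 1  [load 280/290]
  60 → locker 2  [load 230/290]
  30 → locker 2  [load 260/290]
3 storage lockers opened.

3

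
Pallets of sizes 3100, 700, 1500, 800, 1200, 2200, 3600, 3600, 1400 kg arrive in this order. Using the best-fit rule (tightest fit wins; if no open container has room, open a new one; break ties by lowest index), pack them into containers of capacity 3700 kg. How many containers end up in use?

6

  3100 → container 1 (new)  [load 3100/3700]
  700 → container 2 (new)  [load 700/3700]
  1500 → container 2  [load 2200/3700]
  800 → container 2  [load 3000/3700]
  1200 → container 3 (new)  [load 1200/3700]
  2200 → container 3  [load 3400/3700]
  3600 → container 4 (new)  [load 3600/3700]
  3600 → container 5 (new)  [load 3600/3700]
  1400 → container 6 (new)  [load 1400/3700]
6 containers opened.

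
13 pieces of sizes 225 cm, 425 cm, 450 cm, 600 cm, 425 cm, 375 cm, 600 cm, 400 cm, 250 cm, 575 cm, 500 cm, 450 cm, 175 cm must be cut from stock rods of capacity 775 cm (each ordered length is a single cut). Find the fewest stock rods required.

9

Total = 600 + 600 + 575 + 500 + 450 + 450 + 425 + 425 + 400 + 375 + 250 + 225 + 175 = 5450 cm.
Lower bound: ⌈5450/775⌉ = 8 stock rods.
Also, 9 pieces each exceed 775/2 cm, and no two of those can share a stock rod, so at least 9 stock rods are needed.
A packing using 9 stock rods:
  stock rod 1: 600 + 175 = 775
  stock rod 2: 600 = 600
  stock rod 3: 575 = 575
  stock rod 4: 500 + 250 = 750
  stock rod 5: 450 + 225 = 675
  stock rod 6: 450 = 450
  stock rod 7: 425 = 425
  stock rod 8: 425 = 425
  stock rod 9: 400 + 375 = 775
This matches the lower bound, so 9 is optimal.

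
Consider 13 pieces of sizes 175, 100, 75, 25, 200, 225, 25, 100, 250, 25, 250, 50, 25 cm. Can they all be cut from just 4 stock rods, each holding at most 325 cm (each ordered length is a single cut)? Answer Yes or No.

No

Total = 1525 cm; ⌈1525/325⌉ = 5.
At least 5 stock rods are required, but only 4 are allowed.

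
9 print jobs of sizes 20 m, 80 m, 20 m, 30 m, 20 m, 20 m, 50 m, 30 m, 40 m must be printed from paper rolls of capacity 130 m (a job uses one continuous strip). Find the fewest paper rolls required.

3

Total = 80 + 50 + 40 + 30 + 30 + 20 + 20 + 20 + 20 = 310 m.
Lower bound: ⌈310/130⌉ = 3 paper rolls.
A packing using 3 paper rolls:
  roll 1: 80 + 50 = 130
  roll 2: 40 + 30 + 30 + 20 = 120
  roll 3: 20 + 20 + 20 = 60
This matches the lower bound, so 3 is optimal.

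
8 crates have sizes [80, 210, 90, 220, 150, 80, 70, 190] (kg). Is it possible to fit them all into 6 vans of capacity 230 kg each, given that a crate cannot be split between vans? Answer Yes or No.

A valid assignment using 6 vans:
  van 1: 220 = 220
  van 2: 210 = 210
  van 3: 190 = 190
  van 4: 150 + 80 = 230
  van 5: 90 + 80 = 170
  van 6: 70 = 70
Every load is within 230 kg, so 6 vans suffice.

Yes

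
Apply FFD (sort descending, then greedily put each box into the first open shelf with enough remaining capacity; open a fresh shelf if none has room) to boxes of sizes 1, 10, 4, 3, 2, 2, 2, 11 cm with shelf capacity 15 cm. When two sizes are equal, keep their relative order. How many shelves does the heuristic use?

Sorted descending: 11, 10, 4, 3, 2, 2, 2, 1.
  11 → shelf 1 (new)  [load 11/15]
  10 → shelf 2 (new)  [load 10/15]
  4 → shelf 1  [load 15/15]
  3 → shelf 2  [load 13/15]
  2 → shelf 2  [load 15/15]
  2 → shelf 3 (new)  [load 2/15]
  2 → shelf 3  [load 4/15]
  1 → shelf 3  [load 5/15]
3 shelves opened.

3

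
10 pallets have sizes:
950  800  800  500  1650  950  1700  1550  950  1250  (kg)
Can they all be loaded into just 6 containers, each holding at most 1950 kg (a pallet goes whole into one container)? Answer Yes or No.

No

Total = 11100 kg; ⌈11100/1950⌉ = 6.
The bound of 6 does not rule out 6, but exhaustive search shows no assignment into 6 containers of capacity 1950 kg exists — the minimum is 7.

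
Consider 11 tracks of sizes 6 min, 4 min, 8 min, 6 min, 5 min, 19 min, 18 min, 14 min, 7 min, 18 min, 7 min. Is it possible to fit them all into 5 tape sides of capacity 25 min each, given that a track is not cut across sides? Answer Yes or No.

A valid assignment using 5 tape sides:
  side 1: 19 + 6 = 25
  side 2: 18 + 7 = 25
  side 3: 18 + 7 = 25
  side 4: 14 + 8 = 22
  side 5: 6 + 5 + 4 = 15
Every load is within 25 min, so 5 tape sides suffice.

Yes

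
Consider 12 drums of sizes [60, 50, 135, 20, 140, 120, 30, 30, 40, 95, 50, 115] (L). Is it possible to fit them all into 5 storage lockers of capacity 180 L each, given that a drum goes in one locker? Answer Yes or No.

Total = 885 L; ⌈885/180⌉ = 5.
The bound of 5 does not rule out 5, but exhaustive search shows no assignment into 5 storage lockers of capacity 180 L exists — the minimum is 6.

No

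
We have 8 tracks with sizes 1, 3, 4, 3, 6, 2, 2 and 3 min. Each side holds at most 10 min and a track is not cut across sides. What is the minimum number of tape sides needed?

3

Total = 6 + 4 + 3 + 3 + 3 + 2 + 2 + 1 = 24 min.
Lower bound: ⌈24/10⌉ = 3 tape sides.
A packing using 3 tape sides:
  side 1: 6 + 4 = 10
  side 2: 3 + 3 + 3 + 1 = 10
  side 3: 2 + 2 = 4
This matches the lower bound, so 3 is optimal.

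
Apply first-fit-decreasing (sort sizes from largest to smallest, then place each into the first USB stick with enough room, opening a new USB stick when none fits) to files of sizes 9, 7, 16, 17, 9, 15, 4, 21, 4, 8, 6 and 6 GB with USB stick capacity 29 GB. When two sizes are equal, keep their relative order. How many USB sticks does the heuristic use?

Sorted descending: 21, 17, 16, 15, 9, 9, 8, 7, 6, 6, 4, 4.
  21 → USB stick 1 (new)  [load 21/29]
  17 → USB stick 2 (new)  [load 17/29]
  16 → USB stick 3 (new)  [load 16/29]
  15 → USB stick 4 (new)  [load 15/29]
  9 → USB stick 2  [load 26/29]
  9 → USB stick 3  [load 25/29]
  8 → USB stick 1  [load 29/29]
  7 → USB stick 4  [load 22/29]
  6 → USB stick 4  [load 28/29]
  6 → USB stick 5 (new)  [load 6/29]
  4 → USB stick 3  [load 29/29]
  4 → USB stick 5  [load 10/29]
5 USB sticks opened.

5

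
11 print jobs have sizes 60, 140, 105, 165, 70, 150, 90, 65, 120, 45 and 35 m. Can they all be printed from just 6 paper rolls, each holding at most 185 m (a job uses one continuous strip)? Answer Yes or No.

Yes

A valid assignment using 6 paper rolls:
  roll 1: 165 = 165
  roll 2: 150 + 35 = 185
  roll 3: 140 + 45 = 185
  roll 4: 120 + 65 = 185
  roll 5: 105 + 70 = 175
  roll 6: 90 + 60 = 150
Every load is within 185 m, so 6 paper rolls suffice.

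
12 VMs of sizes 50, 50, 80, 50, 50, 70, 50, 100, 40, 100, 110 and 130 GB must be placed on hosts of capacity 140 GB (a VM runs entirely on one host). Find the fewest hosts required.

Total = 130 + 110 + 100 + 100 + 80 + 70 + 50 + 50 + 50 + 50 + 50 + 40 = 880 GB.
Lower bound: ⌈880/140⌉ = 7 hosts.
A packing using 8 hosts:
  host 1: 130 = 130
  host 2: 110 = 110
  host 3: 100 + 40 = 140
  host 4: 100 = 100
  host 5: 80 + 50 = 130
  host 6: 70 + 50 = 120
  host 7: 50 + 50 = 100
  host 8: 50 = 50
No arrangement into 7 hosts stays within capacity, so 8 is optimal.

8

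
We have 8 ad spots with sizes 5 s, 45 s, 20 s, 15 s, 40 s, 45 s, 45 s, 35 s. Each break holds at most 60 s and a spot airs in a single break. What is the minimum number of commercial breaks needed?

Total = 45 + 45 + 45 + 40 + 35 + 20 + 15 + 5 = 250 s.
Lower bound: ⌈250/60⌉ = 5 commercial breaks.
A packing using 5 commercial breaks:
  break 1: 45 + 15 = 60
  break 2: 45 + 5 = 50
  break 3: 45 = 45
  break 4: 40 + 20 = 60
  break 5: 35 = 35
This matches the lower bound, so 5 is optimal.

5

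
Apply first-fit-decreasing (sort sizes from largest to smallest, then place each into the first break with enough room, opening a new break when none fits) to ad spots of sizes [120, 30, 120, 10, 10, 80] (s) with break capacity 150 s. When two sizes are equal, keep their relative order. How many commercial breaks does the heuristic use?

Sorted descending: 120, 120, 80, 30, 10, 10.
  120 → break 1 (new)  [load 120/150]
  120 → break 2 (new)  [load 120/150]
  80 → break 3 (new)  [load 80/150]
  30 → break 1  [load 150/150]
  10 → break 2  [load 130/150]
  10 → break 2  [load 140/150]
3 commercial breaks opened.

3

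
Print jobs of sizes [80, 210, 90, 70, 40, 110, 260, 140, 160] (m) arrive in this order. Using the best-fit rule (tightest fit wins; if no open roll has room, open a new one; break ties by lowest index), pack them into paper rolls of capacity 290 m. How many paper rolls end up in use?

  80 → roll 1 (new)  [load 80/290]
  210 → roll 1  [load 290/290]
  90 → roll 2 (new)  [load 90/290]
  70 → roll 2  [load 160/290]
  40 → roll 2  [load 200/290]
  110 → roll 3 (new)  [load 110/290]
  260 → roll 4 (new)  [load 260/290]
  140 → roll 3  [load 250/290]
  160 → roll 5 (new)  [load 160/290]
5 paper rolls opened.

5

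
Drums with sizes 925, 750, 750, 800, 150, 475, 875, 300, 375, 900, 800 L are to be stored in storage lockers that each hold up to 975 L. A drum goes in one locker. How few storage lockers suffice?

9

Total = 925 + 900 + 875 + 800 + 800 + 750 + 750 + 475 + 375 + 300 + 150 = 7100 L.
Lower bound: ⌈7100/975⌉ = 8 storage lockers.
A packing using 9 storage lockers:
  locker 1: 925 = 925
  locker 2: 900 = 900
  locker 3: 875 = 875
  locker 4: 800 + 150 = 950
  locker 5: 800 = 800
  locker 6: 750 = 750
  locker 7: 750 = 750
  locker 8: 475 + 375 = 850
  locker 9: 300 = 300
No arrangement into 8 storage lockers stays within capacity, so 9 is optimal.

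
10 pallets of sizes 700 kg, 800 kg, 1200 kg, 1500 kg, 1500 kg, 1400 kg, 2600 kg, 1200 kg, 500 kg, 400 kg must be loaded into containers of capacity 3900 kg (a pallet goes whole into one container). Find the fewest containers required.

Total = 2600 + 1500 + 1500 + 1400 + 1200 + 1200 + 800 + 700 + 500 + 400 = 11800 kg.
Lower bound: ⌈11800/3900⌉ = 4 containers.
A packing using 4 containers:
  container 1: 2600 + 1200 = 3800
  container 2: 1500 + 1500 + 800 = 3800
  container 3: 1400 + 1200 + 700 + 500 = 3800
  container 4: 400 = 400
This matches the lower bound, so 4 is optimal.

4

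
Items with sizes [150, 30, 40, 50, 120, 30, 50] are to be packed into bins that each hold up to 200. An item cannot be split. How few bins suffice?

3

Total = 150 + 120 + 50 + 50 + 40 + 30 + 30 = 470.
Lower bound: ⌈470/200⌉ = 3 bins.
A packing using 3 bins:
  bin 1: 150 + 50 = 200
  bin 2: 120 + 50 + 30 = 200
  bin 3: 40 + 30 = 70
This matches the lower bound, so 3 is optimal.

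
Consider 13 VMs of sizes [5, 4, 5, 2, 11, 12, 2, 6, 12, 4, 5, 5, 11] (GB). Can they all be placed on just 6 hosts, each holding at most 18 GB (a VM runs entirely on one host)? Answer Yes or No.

A valid assignment using 5 hosts:
  host 1: 12 + 6 = 18
  host 2: 12 + 5 = 17
  host 3: 11 + 5 + 2 = 18
  host 4: 11 + 5 + 2 = 18
  host 5: 5 + 4 + 4 = 13
That uses only 5 ≤ 6, so 6 hosts are enough.

Yes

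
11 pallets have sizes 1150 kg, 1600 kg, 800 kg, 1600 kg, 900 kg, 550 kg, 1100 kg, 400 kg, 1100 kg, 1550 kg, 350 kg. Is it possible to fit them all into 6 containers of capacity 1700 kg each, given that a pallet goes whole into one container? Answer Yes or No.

No

Total = 11100 kg; ⌈11100/1700⌉ = 7.
At least 7 containers are required, but only 6 are allowed.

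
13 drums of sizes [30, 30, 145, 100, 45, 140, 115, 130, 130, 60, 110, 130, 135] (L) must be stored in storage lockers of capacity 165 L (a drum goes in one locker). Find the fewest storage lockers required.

Total = 145 + 140 + 135 + 130 + 130 + 130 + 115 + 110 + 100 + 60 + 45 + 30 + 30 = 1300 L.
Lower bound: ⌈1300/165⌉ = 8 storage lockers.
Also, 9 drums each exceed 165/2 L, and no two of those can share a locker, so at least 9 storage lockers are needed.
A packing using 9 storage lockers:
  locker 1: 145 = 145
  locker 2: 140 = 140
  locker 3: 135 + 30 = 165
  locker 4: 130 + 30 = 160
  locker 5: 130 = 130
  locker 6: 130 = 130
  locker 7: 115 + 45 = 160
  locker 8: 110 = 110
  locker 9: 100 + 60 = 160
This matches the lower bound, so 9 is optimal.

9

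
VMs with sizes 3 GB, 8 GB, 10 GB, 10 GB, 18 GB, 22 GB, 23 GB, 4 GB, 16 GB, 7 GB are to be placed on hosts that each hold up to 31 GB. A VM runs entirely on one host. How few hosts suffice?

4

Total = 23 + 22 + 18 + 16 + 10 + 10 + 8 + 7 + 4 + 3 = 121 GB.
Lower bound: ⌈121/31⌉ = 4 hosts.
A packing using 4 hosts:
  host 1: 23 + 8 = 31
  host 2: 22 + 7 = 29
  host 3: 18 + 10 + 3 = 31
  host 4: 16 + 10 + 4 = 30
This matches the lower bound, so 4 is optimal.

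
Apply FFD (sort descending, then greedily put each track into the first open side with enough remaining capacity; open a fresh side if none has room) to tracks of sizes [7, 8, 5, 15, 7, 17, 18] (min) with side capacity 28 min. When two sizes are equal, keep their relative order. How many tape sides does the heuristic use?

3

Sorted descending: 18, 17, 15, 8, 7, 7, 5.
  18 → side 1 (new)  [load 18/28]
  17 → side 2 (new)  [load 17/28]
  15 → side 3 (new)  [load 15/28]
  8 → side 1  [load 26/28]
  7 → side 2  [load 24/28]
  7 → side 3  [load 22/28]
  5 → side 3  [load 27/28]
3 tape sides opened.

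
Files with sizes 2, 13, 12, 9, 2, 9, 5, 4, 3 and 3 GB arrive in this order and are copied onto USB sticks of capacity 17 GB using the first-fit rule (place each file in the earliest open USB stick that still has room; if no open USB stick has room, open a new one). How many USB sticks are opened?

4

  2 → USB stick 1 (new)  [load 2/17]
  13 → USB stick 1  [load 15/17]
  12 → USB stick 2 (new)  [load 12/17]
  9 → USB stick 3 (new)  [load 9/17]
  2 → USB stick 1  [load 17/17]
  9 → USB stick 4 (new)  [load 9/17]
  5 → USB stick 2  [load 17/17]
  4 → USB stick 3  [load 13/17]
  3 → USB stick 3  [load 16/17]
  3 → USB stick 4  [load 12/17]
4 USB sticks opened.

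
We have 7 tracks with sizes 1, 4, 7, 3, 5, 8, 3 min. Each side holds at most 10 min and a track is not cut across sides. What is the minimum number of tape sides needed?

Total = 8 + 7 + 5 + 4 + 3 + 3 + 1 = 31 min.
Lower bound: ⌈31/10⌉ = 4 tape sides.
A packing using 4 tape sides:
  side 1: 8 + 1 = 9
  side 2: 7 + 3 = 10
  side 3: 5 + 4 = 9
  side 4: 3 = 3
This matches the lower bound, so 4 is optimal.

4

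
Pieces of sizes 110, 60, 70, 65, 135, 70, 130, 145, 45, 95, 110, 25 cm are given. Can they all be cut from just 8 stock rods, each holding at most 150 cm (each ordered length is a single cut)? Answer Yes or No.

A valid assignment using 8 stock rods:
  stock rod 1: 145 = 145
  stock rod 2: 135 = 135
  stock rod 3: 130 = 130
  stock rod 4: 110 + 25 = 135
  stock rod 5: 110 = 110
  stock rod 6: 95 + 45 = 140
  stock rod 7: 70 + 70 = 140
  stock rod 8: 65 + 60 = 125
Every load is within 150 cm, so 8 stock rods suffice.

Yes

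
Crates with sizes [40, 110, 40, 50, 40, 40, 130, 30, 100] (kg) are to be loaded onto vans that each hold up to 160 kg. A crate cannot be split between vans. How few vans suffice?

4

Total = 130 + 110 + 100 + 50 + 40 + 40 + 40 + 40 + 30 = 580 kg.
Lower bound: ⌈580/160⌉ = 4 vans.
A packing using 4 vans:
  van 1: 130 + 30 = 160
  van 2: 110 + 50 = 160
  van 3: 100 + 40 = 140
  van 4: 40 + 40 + 40 = 120
This matches the lower bound, so 4 is optimal.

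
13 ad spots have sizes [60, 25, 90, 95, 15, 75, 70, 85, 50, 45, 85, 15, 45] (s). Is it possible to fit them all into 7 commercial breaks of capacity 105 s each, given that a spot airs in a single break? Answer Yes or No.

Total = 755 s; ⌈755/105⌉ = 8.
At least 8 commercial breaks are required, but only 7 are allowed.

No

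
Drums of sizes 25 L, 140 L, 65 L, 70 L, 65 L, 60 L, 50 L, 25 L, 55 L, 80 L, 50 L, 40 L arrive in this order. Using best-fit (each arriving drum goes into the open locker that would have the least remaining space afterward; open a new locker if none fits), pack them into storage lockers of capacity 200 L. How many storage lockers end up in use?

  25 → locker 1 (new)  [load 25/200]
  140 → locker 1  [load 165/200]
  65 → locker 2 (new)  [load 65/200]
  70 → locker 2  [load 135/200]
  65 → locker 2  [load 200/200]
  60 → locker 3 (new)  [load 60/200]
  50 → locker 3  [load 110/200]
  25 → locker 1  [load 190/200]
  55 → locker 3  [load 165/200]
  80 → locker 4 (new)  [load 80/200]
  50 → locker 4  [load 130/200]
  40 → locker 4  [load 170/200]
4 storage lockers opened.

4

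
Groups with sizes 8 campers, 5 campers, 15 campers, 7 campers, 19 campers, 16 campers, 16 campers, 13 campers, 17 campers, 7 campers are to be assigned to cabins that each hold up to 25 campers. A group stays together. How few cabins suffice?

Total = 19 + 17 + 16 + 16 + 15 + 13 + 8 + 7 + 7 + 5 = 123 campers.
Lower bound: ⌈123/25⌉ = 5 cabins.
Also, 6 groups each exceed 25/2 campers, and no two of those can share a cabin, so at least 6 cabins are needed.
A packing using 6 cabins:
  cabin 1: 19 + 5 = 24
  cabin 2: 17 + 8 = 25
  cabin 3: 16 + 7 = 23
  cabin 4: 16 + 7 = 23
  cabin 5: 15 = 15
  cabin 6: 13 = 13
This matches the lower bound, so 6 is optimal.

6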